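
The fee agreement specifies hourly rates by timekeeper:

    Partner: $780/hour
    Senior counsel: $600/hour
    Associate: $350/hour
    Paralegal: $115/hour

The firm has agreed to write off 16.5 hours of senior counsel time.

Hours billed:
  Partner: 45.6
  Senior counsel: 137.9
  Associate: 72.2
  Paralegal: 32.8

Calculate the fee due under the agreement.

Partner: 45.6 × $780 = $35,568.00
Senior counsel: 137.9 × $600 = $82,740.00
Associate: 72.2 × $350 = $25,270.00
Paralegal: 32.8 × $115 = $3,772.00
Subtotal: $147,350.00
Write-off: 16.5 × $600 = $9,900.00
Total: $147,350.00 − $9,900.00 = $137,450.00

$137,450.00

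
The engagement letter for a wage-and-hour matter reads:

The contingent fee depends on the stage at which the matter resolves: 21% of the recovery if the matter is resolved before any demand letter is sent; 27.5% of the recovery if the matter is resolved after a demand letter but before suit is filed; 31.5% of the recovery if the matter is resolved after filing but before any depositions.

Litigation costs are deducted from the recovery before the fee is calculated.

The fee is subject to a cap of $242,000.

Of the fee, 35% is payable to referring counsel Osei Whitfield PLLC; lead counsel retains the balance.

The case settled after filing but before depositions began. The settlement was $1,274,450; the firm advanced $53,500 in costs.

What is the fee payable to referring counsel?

Fee base (net of costs): $1,274,450 − $53,500 = $1,220,950
The matter settled after filing but before depositions began, so the 31.5% rate applies.
$1,220,950 × 31.5% = $384,599.25
$384,599.25 exceeds the $242,000 cap, so the fee is capped at $242,000.00.
Referral share: 35% of $242,000.00 = $84,700.00; lead counsel retains $242,000.00 − $84,700.00 = $157,300.00.

$84,700.00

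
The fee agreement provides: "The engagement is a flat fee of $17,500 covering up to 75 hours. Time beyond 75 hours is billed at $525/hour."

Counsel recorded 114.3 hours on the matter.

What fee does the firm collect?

Flat fee: $17,500.00
Excess hours: 114.3 − 75 = 39.3
Overrun: 39.3 × $525 = $20,632.50
Total: $17,500.00 + $20,632.50 = $38,132.50

$38,132.50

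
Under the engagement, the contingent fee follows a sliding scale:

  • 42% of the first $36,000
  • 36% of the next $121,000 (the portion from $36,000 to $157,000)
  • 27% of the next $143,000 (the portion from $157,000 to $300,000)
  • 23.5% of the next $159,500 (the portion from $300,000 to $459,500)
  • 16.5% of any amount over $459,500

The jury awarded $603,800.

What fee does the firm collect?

First $36,000 at 42% = $15,120.00
Next $121,000 at 36% = $43,560.00
Next $143,000 at 27% = $38,610.00
Next $159,500 at 23.5% = $37,482.50
Remaining $144,300 at 16.5% = $23,809.50
Fee: $15,120.00 + $43,560.00 + $38,610.00 + $37,482.50 + $23,809.50 = $158,582.00

$158,582.00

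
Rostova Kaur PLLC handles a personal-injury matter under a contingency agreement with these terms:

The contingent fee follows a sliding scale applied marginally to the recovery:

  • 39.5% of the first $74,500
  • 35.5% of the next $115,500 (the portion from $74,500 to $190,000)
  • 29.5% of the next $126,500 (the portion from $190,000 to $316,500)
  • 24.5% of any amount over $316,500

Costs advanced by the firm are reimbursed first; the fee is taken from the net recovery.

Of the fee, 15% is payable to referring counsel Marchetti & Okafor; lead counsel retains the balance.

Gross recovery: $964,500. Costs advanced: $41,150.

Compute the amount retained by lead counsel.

Fee base (net of costs): $964,500 − $41,150 = $923,350
First $74,500 at 39.5% = $29,427.50
Next $115,500 at 35.5% = $41,002.50
Next $126,500 at 29.5% = $37,317.50
Remaining $606,850 at 24.5% = $148,678.25
Fee: $29,427.50 + $41,002.50 + $37,317.50 + $148,678.25 = $256,425.75
Referral share: 15% of $256,425.75 = $38,463.86; lead counsel retains $256,425.75 − $38,463.86 = $217,961.89.

$217,961.89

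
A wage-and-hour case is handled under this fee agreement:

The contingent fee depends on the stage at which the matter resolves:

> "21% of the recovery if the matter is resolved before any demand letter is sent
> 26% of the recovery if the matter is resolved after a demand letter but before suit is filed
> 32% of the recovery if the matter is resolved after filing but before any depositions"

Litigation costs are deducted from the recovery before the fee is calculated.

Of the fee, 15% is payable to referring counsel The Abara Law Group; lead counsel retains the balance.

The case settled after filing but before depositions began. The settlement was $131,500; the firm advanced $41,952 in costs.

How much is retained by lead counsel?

$24,357.06

Fee base (net of costs): $131,500 − $41,952 = $89,548
The matter settled after filing but before depositions began, so the 32% rate applies.
$89,548 × 32% = $28,655.36
Referral share: 15% of $28,655.36 = $4,298.30; lead counsel retains $28,655.36 − $4,298.30 = $24,357.06.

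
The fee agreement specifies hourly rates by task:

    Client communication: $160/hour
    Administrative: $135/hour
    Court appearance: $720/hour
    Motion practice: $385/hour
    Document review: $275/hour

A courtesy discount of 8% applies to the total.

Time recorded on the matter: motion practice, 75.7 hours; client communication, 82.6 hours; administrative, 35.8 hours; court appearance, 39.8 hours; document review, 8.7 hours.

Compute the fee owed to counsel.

Client communication: 82.6 × $160 = $13,216.00
Administrative: 35.8 × $135 = $4,833.00
Court appearance: 39.8 × $720 = $28,656.00
Motion practice: 75.7 × $385 = $29,144.50
Document review: 8.7 × $275 = $2,392.50
Subtotal: $78,242.00
Less 8% discount: −$6,259.36
Total: $78,242.00 − $6,259.36 = $71,982.64

$71,982.64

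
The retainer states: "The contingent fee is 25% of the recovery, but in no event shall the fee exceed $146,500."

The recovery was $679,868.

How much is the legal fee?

25% of $679,868 = $169,967.00
That exceeds the $146,500 cap, so the fee is capped at $146,500.

$146,500.00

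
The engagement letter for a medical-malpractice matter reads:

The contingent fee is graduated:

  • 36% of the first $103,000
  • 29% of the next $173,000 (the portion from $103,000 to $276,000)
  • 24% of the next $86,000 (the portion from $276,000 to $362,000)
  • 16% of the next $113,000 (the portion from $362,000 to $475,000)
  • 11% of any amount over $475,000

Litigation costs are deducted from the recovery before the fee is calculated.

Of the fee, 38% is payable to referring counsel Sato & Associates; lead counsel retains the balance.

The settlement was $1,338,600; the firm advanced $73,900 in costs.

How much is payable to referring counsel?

Fee base (net of costs): $1,338,600 − $73,900 = $1,264,700
First $103,000 at 36% = $37,080.00
Next $173,000 at 29% = $50,170.00
Next $86,000 at 24% = $20,640.00
Next $113,000 at 16% = $18,080.00
Remaining $789,700 at 11% = $86,867.00
Fee: $37,080.00 + $50,170.00 + $20,640.00 + $18,080.00 + $86,867.00 = $212,837.00
Referral share: 38% of $212,837.00 = $80,878.06; lead counsel retains $212,837.00 − $80,878.06 = $131,958.94.

$80,878.06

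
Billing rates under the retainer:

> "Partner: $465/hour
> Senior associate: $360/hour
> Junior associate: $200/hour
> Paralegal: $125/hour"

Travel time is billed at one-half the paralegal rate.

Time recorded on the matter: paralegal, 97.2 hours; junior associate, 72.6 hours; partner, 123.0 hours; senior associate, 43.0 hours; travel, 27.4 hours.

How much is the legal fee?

Partner: 123.0 × $465 = $57,195.00
Senior associate: 43.0 × $360 = $15,480.00
Junior associate: 72.6 × $200 = $14,520.00
Paralegal: 97.2 × $125 = $12,150.00
Subtotal: $57,195.00 + $15,480.00 + $14,520.00 + $12,150.00 = $99,345.00
Travel: 27.4 × ($125 ÷ 2) = 27.4 × $62.50 = $1,712.50
Total: $99,345.00 + $1,712.50 = $101,057.50

$101,057.50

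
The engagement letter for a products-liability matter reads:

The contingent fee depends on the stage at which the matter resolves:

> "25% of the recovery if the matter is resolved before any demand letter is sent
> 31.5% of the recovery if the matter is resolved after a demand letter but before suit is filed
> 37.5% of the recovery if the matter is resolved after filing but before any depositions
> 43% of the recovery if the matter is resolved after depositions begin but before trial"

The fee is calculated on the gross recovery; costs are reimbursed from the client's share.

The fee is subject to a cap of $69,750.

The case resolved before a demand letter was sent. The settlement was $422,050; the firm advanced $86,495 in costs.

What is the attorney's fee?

$69,750.00

Fee base is the gross recovery, $422,050; costs are reimbursed separately.
The matter resolved before a demand letter was sent, so the 25% rate applies.
$422,050 × 25% = $105,512.50
$105,512.50 exceeds the $69,750 cap, so the fee is capped at $69,750.00.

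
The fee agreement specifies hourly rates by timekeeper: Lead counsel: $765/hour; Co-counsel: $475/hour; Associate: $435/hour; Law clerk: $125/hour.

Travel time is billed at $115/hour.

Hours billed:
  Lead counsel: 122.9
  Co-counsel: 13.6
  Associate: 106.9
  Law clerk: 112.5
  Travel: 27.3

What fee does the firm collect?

$164,182.00

Lead counsel: 122.9 × $765 = $94,018.50
Co-counsel: 13.6 × $475 = $6,460.00
Associate: 106.9 × $435 = $46,501.50
Law clerk: 112.5 × $125 = $14,062.50
Subtotal: $94,018.50 + $6,460.00 + $46,501.50 + $14,062.50 = $161,042.50
Travel: 27.3 × $115 = $3,139.50
Total: $161,042.50 + $3,139.50 = $164,182.00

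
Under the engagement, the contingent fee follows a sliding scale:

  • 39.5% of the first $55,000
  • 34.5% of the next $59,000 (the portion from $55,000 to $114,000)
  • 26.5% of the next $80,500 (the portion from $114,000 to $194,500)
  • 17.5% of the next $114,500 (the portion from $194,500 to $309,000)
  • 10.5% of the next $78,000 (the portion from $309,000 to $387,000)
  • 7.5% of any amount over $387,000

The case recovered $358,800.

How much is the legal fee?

First $55,000 at 39.5% = $21,725.00
Next $59,000 at 34.5% = $20,355.00
Next $80,500 at 26.5% = $21,332.50
Next $114,500 at 17.5% = $20,037.50
Remaining $49,800 at 10.5% = $5,229.00
Fee: $21,725.00 + $20,355.00 + $21,332.50 + $20,037.50 + $5,229.00 = $88,679.00

$88,679.00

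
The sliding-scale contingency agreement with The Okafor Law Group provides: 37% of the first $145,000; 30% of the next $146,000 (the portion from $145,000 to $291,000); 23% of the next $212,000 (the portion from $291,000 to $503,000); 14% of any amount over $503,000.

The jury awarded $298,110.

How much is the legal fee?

$99,085.30

First $145,000 at 37% = $53,650.00
Next $146,000 at 30% = $43,800.00
Remaining $7,110 at 23% = $1,635.30
Fee: $53,650.00 + $43,800.00 + $1,635.30 = $99,085.30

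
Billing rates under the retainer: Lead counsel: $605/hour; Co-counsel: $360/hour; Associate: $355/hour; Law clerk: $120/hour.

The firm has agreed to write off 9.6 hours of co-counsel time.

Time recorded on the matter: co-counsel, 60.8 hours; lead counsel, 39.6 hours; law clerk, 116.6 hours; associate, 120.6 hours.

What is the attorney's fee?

Lead counsel: 39.6 × $605 = $23,958.00
Co-counsel: 60.8 × $360 = $21,888.00
Associate: 120.6 × $355 = $42,813.00
Law clerk: 116.6 × $120 = $13,992.00
Subtotal: $102,651.00
Write-off: 9.6 × $360 = $3,456.00
Total: $102,651.00 − $3,456.00 = $99,195.00

$99,195.00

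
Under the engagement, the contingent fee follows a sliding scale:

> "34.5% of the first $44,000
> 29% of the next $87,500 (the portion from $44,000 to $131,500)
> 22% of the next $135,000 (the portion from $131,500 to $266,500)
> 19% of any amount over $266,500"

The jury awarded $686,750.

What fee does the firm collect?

First $44,000 at 34.5% = $15,180.00
Next $87,500 at 29% = $25,375.00
Next $135,000 at 22% = $29,700.00
Remaining $420,250 at 19% = $79,847.50
Fee: $15,180.00 + $25,375.00 + $29,700.00 + $79,847.50 = $150,102.50

$150,102.50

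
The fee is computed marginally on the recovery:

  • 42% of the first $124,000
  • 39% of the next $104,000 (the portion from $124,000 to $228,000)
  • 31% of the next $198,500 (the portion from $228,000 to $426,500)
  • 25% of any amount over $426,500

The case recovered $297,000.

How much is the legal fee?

$114,030.00

First $124,000 at 42% = $52,080.00
Next $104,000 at 39% = $40,560.00
Remaining $69,000 at 31% = $21,390.00
Fee: $52,080.00 + $40,560.00 + $21,390.00 = $114,030.00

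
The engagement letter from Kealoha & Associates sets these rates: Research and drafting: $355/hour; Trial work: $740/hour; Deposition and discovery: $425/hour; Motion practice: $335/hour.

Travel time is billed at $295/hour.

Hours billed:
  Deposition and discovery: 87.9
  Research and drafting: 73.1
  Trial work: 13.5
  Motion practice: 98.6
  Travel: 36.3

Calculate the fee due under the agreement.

Research and drafting: 73.1 × $355 = $25,950.50
Trial work: 13.5 × $740 = $9,990.00
Deposition and discovery: 87.9 × $425 = $37,357.50
Motion practice: 98.6 × $335 = $33,031.00
Subtotal: $25,950.50 + $9,990.00 + $37,357.50 + $33,031.00 = $106,329.00
Travel: 36.3 × $295 = $10,708.50
Total: $106,329.00 + $10,708.50 = $117,037.50

$117,037.50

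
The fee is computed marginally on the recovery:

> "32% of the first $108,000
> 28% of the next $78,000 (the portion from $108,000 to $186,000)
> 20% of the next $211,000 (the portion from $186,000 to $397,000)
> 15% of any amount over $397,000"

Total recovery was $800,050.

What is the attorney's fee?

$159,057.50

First $108,000 at 32% = $34,560.00
Next $78,000 at 28% = $21,840.00
Next $211,000 at 20% = $42,200.00
Remaining $403,050 at 15% = $60,457.50
Fee: $34,560.00 + $21,840.00 + $42,200.00 + $60,457.50 = $159,057.50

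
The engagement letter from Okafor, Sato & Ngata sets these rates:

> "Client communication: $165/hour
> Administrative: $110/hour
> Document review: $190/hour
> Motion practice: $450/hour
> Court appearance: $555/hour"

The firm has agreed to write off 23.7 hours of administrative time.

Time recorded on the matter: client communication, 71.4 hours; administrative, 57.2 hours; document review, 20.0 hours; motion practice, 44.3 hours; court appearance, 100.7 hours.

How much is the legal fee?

Client communication: 71.4 × $165 = $11,781.00
Administrative: 57.2 × $110 = $6,292.00
Document review: 20.0 × $190 = $3,800.00
Motion practice: 44.3 × $450 = $19,935.00
Court appearance: 100.7 × $555 = $55,888.50
Subtotal: $97,696.50
Write-off: 23.7 × $110 = $2,607.00
Total: $97,696.50 − $2,607.00 = $95,089.50

$95,089.50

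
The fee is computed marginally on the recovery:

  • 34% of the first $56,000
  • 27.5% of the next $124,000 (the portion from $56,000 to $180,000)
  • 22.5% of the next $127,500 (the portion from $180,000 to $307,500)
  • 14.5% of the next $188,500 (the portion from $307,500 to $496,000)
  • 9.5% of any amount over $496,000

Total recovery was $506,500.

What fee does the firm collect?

$110,157.50

First $56,000 at 34% = $19,040.00
Next $124,000 at 27.5% = $34,100.00
Next $127,500 at 22.5% = $28,687.50
Next $188,500 at 14.5% = $27,332.50
Remaining $10,500 at 9.5% = $997.50
Fee: $19,040.00 + $34,100.00 + $28,687.50 + $27,332.50 + $997.50 = $110,157.50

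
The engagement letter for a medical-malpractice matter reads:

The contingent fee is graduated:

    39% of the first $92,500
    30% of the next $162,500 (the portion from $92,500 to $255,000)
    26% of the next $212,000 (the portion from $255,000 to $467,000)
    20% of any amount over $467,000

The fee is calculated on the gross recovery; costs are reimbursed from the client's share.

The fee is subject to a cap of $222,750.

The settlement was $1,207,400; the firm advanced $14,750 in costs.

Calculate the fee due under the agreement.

$222,750.00

Fee base is the gross recovery, $1,207,400; costs are reimbursed separately.
First $92,500 at 39% = $36,075.00
Next $162,500 at 30% = $48,750.00
Next $212,000 at 26% = $55,120.00
Remaining $740,400 at 20% = $148,080.00
Fee: $36,075.00 + $48,750.00 + $55,120.00 + $148,080.00 = $288,025.00
$288,025.00 exceeds the $222,750 cap, so the fee is capped at $222,750.00.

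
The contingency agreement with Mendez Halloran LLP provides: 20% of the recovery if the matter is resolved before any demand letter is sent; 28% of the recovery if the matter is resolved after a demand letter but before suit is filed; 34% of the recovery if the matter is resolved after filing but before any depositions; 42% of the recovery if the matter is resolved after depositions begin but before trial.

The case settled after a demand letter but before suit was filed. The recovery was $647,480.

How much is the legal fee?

$181,294.40

The matter settled after a demand letter but before suit was filed, so the 28% rate applies.
$647,480 × 28% = $181,294.40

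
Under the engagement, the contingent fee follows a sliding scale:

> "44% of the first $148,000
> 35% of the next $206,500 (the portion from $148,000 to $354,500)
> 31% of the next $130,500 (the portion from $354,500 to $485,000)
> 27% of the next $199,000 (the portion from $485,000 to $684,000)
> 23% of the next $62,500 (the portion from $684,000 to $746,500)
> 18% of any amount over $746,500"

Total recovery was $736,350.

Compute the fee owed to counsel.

First $148,000 at 44% = $65,120.00
Next $206,500 at 35% = $72,275.00
Next $130,500 at 31% = $40,455.00
Next $199,000 at 27% = $53,730.00
Remaining $52,350 at 23% = $12,040.50
Fee: $65,120.00 + $72,275.00 + $40,455.00 + $53,730.00 + $12,040.50 = $243,620.50

$243,620.50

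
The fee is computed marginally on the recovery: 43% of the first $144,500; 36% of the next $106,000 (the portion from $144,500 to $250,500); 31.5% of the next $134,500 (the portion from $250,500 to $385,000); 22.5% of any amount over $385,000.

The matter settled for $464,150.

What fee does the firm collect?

$160,471.25

First $144,500 at 43% = $62,135.00
Next $106,000 at 36% = $38,160.00
Next $134,500 at 31.5% = $42,367.50
Remaining $79,150 at 22.5% = $17,808.75
Fee: $62,135.00 + $38,160.00 + $42,367.50 + $17,808.75 = $160,471.25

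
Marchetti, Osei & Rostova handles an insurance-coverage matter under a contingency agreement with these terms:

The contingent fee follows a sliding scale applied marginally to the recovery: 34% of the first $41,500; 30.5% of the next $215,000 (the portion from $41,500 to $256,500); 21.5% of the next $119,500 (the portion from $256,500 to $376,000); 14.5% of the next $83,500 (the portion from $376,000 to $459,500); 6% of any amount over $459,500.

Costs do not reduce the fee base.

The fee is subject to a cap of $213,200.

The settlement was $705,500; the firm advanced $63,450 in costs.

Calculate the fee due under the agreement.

Fee base is the gross recovery, $705,500; costs are reimbursed separately.
First $41,500 at 34% = $14,110.00
Next $215,000 at 30.5% = $65,575.00
Next $119,500 at 21.5% = $25,692.50
Next $83,500 at 14.5% = $12,107.50
Remaining $246,000 at 6% = $14,760.00
Fee: $14,110.00 + $65,575.00 + $25,692.50 + $12,107.50 + $14,760.00 = $132,245.00
$132,245.00 is under the $213,200 cap.

$132,245.00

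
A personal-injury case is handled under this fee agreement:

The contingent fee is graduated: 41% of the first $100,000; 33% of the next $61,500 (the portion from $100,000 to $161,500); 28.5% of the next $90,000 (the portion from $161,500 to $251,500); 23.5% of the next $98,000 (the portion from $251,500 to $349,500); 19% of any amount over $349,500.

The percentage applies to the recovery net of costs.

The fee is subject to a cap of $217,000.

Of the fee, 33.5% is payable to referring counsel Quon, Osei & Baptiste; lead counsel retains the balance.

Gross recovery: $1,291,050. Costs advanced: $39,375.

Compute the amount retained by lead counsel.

$144,305.00

Fee base (net of costs): $1,291,050 − $39,375 = $1,251,675
First $100,000 at 41% = $41,000.00
Next $61,500 at 33% = $20,295.00
Next $90,000 at 28.5% = $25,650.00
Next $98,000 at 23.5% = $23,030.00
Remaining $902,175 at 19% = $171,413.25
Fee: $41,000.00 + $20,295.00 + $25,650.00 + $23,030.00 + $171,413.25 = $281,388.25
$281,388.25 exceeds the $217,000 cap, so the fee is capped at $217,000.00.
Referral share: 33.5% of $217,000.00 = $72,695.00; lead counsel retains $217,000.00 − $72,695.00 = $144,305.00.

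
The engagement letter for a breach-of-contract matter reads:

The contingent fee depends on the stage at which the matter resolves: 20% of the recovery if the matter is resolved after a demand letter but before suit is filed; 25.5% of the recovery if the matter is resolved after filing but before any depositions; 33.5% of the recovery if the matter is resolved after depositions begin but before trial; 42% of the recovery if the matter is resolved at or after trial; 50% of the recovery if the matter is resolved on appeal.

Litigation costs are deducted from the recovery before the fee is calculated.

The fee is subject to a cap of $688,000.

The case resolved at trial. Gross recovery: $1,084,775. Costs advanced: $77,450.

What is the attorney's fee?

$423,076.50

Fee base (net of costs): $1,084,775 − $77,450 = $1,007,325
The matter resolved at trial, so the 42% rate applies.
$1,007,325 × 42% = $423,076.50
$423,076.50 is under the $688,000 cap.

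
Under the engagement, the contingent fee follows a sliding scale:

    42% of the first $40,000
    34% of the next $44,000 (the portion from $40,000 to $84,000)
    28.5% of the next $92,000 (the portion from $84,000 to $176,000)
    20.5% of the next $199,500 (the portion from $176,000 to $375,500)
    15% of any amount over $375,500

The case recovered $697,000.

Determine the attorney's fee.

First $40,000 at 42% = $16,800.00
Next $44,000 at 34% = $14,960.00
Next $92,000 at 28.5% = $26,220.00
Next $199,500 at 20.5% = $40,897.50
Remaining $321,500 at 15% = $48,225.00
Fee: $16,800.00 + $14,960.00 + $26,220.00 + $40,897.50 + $48,225.00 = $147,102.50

$147,102.50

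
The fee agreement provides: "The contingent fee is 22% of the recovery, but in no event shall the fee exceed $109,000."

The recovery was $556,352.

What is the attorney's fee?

22% of $556,352 = $122,397.44
That exceeds the $109,000 cap, so the fee is capped at $109,000.

$109,000.00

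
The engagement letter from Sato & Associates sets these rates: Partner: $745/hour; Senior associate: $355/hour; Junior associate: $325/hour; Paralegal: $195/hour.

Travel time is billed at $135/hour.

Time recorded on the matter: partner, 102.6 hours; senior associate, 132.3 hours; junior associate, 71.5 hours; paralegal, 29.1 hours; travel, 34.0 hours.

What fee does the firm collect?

$156,905.50

Partner: 102.6 × $745 = $76,437.00
Senior associate: 132.3 × $355 = $46,966.50
Junior associate: 71.5 × $325 = $23,237.50
Paralegal: 29.1 × $195 = $5,674.50
Subtotal: $76,437.00 + $46,966.50 + $23,237.50 + $5,674.50 = $152,315.50
Travel: 34.0 × $135 = $4,590.00
Total: $152,315.50 + $4,590.00 = $156,905.50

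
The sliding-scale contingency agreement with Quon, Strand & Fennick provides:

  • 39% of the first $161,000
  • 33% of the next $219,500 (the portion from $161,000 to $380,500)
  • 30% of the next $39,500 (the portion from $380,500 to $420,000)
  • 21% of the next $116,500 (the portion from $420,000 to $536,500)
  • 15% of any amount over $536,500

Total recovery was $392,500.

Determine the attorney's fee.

$138,825.00

First $161,000 at 39% = $62,790.00
Next $219,500 at 33% = $72,435.00
Remaining $12,000 at 30% = $3,600.00
Fee: $62,790.00 + $72,435.00 + $3,600.00 = $138,825.00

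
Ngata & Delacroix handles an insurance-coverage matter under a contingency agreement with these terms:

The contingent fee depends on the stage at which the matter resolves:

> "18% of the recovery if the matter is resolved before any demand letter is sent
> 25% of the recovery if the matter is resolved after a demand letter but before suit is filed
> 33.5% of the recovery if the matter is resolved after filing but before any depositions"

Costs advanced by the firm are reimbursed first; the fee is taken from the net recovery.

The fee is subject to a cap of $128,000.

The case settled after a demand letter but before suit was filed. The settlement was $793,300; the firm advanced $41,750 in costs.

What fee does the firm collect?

Fee base (net of costs): $793,300 − $41,750 = $751,550
The matter settled after a demand letter but before suit was filed, so the 25% rate applies.
$751,550 × 25% = $187,887.50
$187,887.50 exceeds the $128,000 cap, so the fee is capped at $128,000.00.

$128,000.00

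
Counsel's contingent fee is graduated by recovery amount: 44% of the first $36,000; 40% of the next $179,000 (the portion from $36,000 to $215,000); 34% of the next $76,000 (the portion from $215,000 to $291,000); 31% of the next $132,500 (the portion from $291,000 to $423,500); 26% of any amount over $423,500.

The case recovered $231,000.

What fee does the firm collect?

First $36,000 at 44% = $15,840.00
Next $179,000 at 40% = $71,600.00
Remaining $16,000 at 34% = $5,440.00
Fee: $15,840.00 + $71,600.00 + $5,440.00 = $92,880.00

$92,880.00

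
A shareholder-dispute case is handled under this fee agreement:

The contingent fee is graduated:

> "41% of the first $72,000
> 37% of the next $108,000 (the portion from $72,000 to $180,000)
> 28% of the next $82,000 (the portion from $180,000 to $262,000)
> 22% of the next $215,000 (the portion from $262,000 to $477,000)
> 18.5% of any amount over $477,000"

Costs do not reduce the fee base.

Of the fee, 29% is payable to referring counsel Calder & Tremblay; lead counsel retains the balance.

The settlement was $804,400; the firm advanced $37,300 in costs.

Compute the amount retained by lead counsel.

Fee base is the gross recovery, $804,400; costs are reimbursed separately.
First $72,000 at 41% = $29,520.00
Next $108,000 at 37% = $39,960.00
Next $82,000 at 28% = $22,960.00
Next $215,000 at 22% = $47,300.00
Remaining $327,400 at 18.5% = $60,569.00
Fee: $29,520.00 + $39,960.00 + $22,960.00 + $47,300.00 + $60,569.00 = $200,309.00
Referral share: 29% of $200,309.00 = $58,089.61; lead counsel retains $200,309.00 − $58,089.61 = $142,219.39.

$142,219.39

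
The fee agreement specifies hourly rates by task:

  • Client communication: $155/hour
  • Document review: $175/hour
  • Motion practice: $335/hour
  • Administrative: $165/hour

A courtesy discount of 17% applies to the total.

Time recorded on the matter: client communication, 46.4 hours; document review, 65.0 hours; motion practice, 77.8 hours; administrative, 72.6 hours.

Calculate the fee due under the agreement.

Client communication: 46.4 × $155 = $7,192.00
Document review: 65.0 × $175 = $11,375.00
Motion practice: 77.8 × $335 = $26,063.00
Administrative: 72.6 × $165 = $11,979.00
Subtotal: $56,609.00
Less 17% discount: −$9,623.53
Total: $56,609.00 − $9,623.53 = $46,985.47

$46,985.47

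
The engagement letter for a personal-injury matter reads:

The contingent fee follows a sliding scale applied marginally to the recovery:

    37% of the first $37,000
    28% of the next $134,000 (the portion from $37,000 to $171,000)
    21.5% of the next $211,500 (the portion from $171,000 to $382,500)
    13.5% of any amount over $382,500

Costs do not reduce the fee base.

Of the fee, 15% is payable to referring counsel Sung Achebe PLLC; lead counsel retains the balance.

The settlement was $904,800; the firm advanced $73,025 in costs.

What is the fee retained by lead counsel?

Fee base is the gross recovery, $904,800; costs are reimbursed separately.
First $37,000 at 37% = $13,690.00
Next $134,000 at 28% = $37,520.00
Next $211,500 at 21.5% = $45,472.50
Remaining $522,300 at 13.5% = $70,510.50
Fee: $13,690.00 + $37,520.00 + $45,472.50 + $70,510.50 = $167,193.00
Referral share: 15% of $167,193.00 = $25,078.95; lead counsel retains $167,193.00 − $25,078.95 = $142,114.05.

$142,114.05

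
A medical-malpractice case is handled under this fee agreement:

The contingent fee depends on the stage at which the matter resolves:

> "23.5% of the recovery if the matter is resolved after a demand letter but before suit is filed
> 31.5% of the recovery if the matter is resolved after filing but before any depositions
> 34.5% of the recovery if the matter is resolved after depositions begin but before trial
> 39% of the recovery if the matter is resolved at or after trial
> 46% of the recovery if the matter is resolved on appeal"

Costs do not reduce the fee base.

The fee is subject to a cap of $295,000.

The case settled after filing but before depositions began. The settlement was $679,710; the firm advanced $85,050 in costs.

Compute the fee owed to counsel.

$214,108.65

Fee base is the gross recovery, $679,710; costs are reimbursed separately.
The matter settled after filing but before depositions began, so the 31.5% rate applies.
$679,710 × 31.5% = $214,108.65
$214,108.65 is under the $295,000 cap.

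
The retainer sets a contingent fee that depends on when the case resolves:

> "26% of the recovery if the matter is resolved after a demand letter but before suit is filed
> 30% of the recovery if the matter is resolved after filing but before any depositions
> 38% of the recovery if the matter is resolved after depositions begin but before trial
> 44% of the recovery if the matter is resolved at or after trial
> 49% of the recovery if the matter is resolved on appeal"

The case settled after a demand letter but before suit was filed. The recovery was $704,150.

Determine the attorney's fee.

$183,079.00

The matter settled after a demand letter but before suit was filed, so the 26% rate applies.
$704,150 × 26% = $183,079.00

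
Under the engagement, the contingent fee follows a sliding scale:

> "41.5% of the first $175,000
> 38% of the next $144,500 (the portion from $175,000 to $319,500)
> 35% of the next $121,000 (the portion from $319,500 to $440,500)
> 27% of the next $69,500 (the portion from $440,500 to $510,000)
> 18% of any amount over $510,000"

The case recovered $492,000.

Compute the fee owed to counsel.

$183,790.00

First $175,000 at 41.5% = $72,625.00
Next $144,500 at 38% = $54,910.00
Next $121,000 at 35% = $42,350.00
Remaining $51,500 at 27% = $13,905.00
Fee: $72,625.00 + $54,910.00 + $42,350.00 + $13,905.00 = $183,790.00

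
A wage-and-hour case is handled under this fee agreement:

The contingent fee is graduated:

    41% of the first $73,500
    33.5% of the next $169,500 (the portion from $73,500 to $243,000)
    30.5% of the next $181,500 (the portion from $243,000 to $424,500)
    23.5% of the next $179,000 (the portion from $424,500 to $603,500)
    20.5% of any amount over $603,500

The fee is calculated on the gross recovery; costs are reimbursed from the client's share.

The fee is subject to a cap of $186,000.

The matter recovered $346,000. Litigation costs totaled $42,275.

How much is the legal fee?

Fee base is the gross recovery, $346,000; costs are reimbursed separately.
First $73,500 at 41% = $30,135.00
Next $169,500 at 33.5% = $56,782.50
Remaining $103,000 at 30.5% = $31,415.00
Fee: $30,135.00 + $56,782.50 + $31,415.00 = $118,332.50
$118,332.50 is under the $186,000 cap.

$118,332.50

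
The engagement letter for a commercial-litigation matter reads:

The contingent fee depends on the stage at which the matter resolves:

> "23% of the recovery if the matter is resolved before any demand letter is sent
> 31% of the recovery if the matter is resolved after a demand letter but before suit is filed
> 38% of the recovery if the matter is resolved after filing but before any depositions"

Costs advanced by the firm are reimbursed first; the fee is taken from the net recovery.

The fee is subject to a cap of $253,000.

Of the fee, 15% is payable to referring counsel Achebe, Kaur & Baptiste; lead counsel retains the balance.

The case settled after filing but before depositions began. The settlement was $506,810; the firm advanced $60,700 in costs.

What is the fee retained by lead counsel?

$144,093.53

Fee base (net of costs): $506,810 − $60,700 = $446,110
The matter settled after filing but before depositions began, so the 38% rate applies.
$446,110 × 38% = $169,521.80
$169,521.80 is under the $253,000 cap.
Referral share: 15% of $169,521.80 = $25,428.27; lead counsel retains $169,521.80 − $25,428.27 = $144,093.53.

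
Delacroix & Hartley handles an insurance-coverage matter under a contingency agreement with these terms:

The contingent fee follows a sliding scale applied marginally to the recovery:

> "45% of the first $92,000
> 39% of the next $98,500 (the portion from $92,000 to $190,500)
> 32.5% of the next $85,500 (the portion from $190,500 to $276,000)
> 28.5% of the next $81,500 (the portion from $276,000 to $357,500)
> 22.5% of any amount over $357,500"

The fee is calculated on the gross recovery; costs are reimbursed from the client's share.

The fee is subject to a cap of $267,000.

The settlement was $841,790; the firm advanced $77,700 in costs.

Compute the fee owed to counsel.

Fee base is the gross recovery, $841,790; costs are reimbursed separately.
First $92,000 at 45% = $41,400.00
Next $98,500 at 39% = $38,415.00
Next $85,500 at 32.5% = $27,787.50
Next $81,500 at 28.5% = $23,227.50
Remaining $484,290 at 22.5% = $108,965.25
Fee: $41,400.00 + $38,415.00 + $27,787.50 + $23,227.50 + $108,965.25 = $239,795.25
$239,795.25 is under the $267,000 cap.

$239,795.25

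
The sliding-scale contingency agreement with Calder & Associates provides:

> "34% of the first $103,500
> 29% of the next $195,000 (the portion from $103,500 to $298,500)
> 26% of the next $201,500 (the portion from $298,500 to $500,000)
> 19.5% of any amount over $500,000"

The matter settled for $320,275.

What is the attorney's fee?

First $103,500 at 34% = $35,190.00
Next $195,000 at 29% = $56,550.00
Remaining $21,775 at 26% = $5,661.50
Fee: $35,190.00 + $56,550.00 + $5,661.50 = $97,401.50

$97,401.50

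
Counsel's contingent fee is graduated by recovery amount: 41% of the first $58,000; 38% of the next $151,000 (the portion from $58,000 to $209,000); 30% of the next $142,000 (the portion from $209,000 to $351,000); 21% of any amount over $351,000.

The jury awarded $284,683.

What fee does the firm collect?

$103,864.90

First $58,000 at 41% = $23,780.00
Next $151,000 at 38% = $57,380.00
Remaining $75,683 at 30% = $22,704.90
Fee: $23,780.00 + $57,380.00 + $22,704.90 = $103,864.90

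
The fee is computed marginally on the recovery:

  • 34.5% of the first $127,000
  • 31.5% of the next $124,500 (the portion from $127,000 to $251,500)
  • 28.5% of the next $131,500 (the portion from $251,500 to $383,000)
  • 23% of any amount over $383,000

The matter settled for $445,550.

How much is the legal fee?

$134,896.50

First $127,000 at 34.5% = $43,815.00
Next $124,500 at 31.5% = $39,217.50
Next $131,500 at 28.5% = $37,477.50
Remaining $62,550 at 23% = $14,386.50
Fee: $43,815.00 + $39,217.50 + $37,477.50 + $14,386.50 = $134,896.50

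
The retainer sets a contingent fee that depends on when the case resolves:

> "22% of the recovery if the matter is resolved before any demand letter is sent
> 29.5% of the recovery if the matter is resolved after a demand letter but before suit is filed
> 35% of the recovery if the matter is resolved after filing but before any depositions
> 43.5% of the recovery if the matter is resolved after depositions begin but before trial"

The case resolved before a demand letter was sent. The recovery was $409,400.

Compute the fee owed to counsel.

The matter resolved before a demand letter was sent, so the 22% rate applies.
$409,400 × 22% = $90,068.00

$90,068.00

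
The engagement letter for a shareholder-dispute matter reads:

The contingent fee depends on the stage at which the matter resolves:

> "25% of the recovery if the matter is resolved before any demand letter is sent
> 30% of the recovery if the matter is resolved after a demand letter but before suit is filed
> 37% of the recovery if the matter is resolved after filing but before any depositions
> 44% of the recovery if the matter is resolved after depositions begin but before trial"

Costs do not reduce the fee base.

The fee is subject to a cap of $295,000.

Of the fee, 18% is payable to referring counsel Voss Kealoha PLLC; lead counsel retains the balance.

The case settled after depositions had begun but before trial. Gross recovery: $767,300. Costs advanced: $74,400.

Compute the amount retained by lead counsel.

$241,900.00

Fee base is the gross recovery, $767,300; costs are reimbursed separately.
The matter settled after depositions had begun but before trial, so the 44% rate applies.
$767,300 × 44% = $337,612.00
$337,612.00 exceeds the $295,000 cap, so the fee is capped at $295,000.00.
Referral share: 18% of $295,000.00 = $53,100.00; lead counsel retains $295,000.00 − $53,100.00 = $241,900.00.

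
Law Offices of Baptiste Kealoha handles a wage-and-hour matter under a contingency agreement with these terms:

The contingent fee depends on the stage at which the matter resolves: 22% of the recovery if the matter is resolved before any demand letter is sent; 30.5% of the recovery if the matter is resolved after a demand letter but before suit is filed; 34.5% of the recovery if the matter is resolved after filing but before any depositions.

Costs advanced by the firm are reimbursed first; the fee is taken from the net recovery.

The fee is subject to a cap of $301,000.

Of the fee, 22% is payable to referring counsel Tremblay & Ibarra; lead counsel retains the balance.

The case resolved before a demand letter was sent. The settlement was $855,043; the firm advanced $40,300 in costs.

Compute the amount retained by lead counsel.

$139,809.90

Fee base (net of costs): $855,043 − $40,300 = $814,743
The matter resolved before a demand letter was sent, so the 22% rate applies.
$814,743 × 22% = $179,243.46
$179,243.46 is under the $301,000 cap.
Referral share: 22% of $179,243.46 = $39,433.56; lead counsel retains $179,243.46 − $39,433.56 = $139,809.90.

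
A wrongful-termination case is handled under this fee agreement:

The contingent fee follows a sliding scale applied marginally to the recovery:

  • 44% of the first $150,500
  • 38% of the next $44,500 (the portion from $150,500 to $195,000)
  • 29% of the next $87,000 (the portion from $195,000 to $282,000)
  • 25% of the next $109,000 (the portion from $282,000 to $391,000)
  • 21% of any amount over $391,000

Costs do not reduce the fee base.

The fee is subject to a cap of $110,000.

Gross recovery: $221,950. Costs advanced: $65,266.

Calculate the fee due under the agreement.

Fee base is the gross recovery, $221,950; costs are reimbursed separately.
First $150,500 at 44% = $66,220.00
Next $44,500 at 38% = $16,910.00
Remaining $26,950 at 29% = $7,815.50
Fee: $66,220.00 + $16,910.00 + $7,815.50 = $90,945.50
$90,945.50 is under the $110,000 cap.

$90,945.50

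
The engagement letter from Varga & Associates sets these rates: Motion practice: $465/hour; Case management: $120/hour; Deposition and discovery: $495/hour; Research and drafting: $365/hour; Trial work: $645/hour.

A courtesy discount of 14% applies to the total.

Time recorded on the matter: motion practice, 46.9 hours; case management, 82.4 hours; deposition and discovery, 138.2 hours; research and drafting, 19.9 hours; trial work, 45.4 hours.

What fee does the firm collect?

Motion practice: 46.9 × $465 = $21,808.50
Case management: 82.4 × $120 = $9,888.00
Deposition and discovery: 138.2 × $495 = $68,409.00
Research and drafting: 19.9 × $365 = $7,263.50
Trial work: 45.4 × $645 = $29,283.00
Subtotal: $136,652.00
Less 14% discount: −$19,131.28
Total: $136,652.00 − $19,131.28 = $117,520.72

$117,520.72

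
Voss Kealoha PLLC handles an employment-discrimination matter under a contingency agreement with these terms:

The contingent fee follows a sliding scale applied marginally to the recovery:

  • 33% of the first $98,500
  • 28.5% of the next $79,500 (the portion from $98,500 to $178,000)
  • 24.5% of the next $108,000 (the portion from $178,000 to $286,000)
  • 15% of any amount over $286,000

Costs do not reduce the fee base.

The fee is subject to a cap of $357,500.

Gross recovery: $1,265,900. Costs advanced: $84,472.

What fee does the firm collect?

Fee base is the gross recovery, $1,265,900; costs are reimbursed separately.
First $98,500 at 33% = $32,505.00
Next $79,500 at 28.5% = $22,657.50
Next $108,000 at 24.5% = $26,460.00
Remaining $979,900 at 15% = $146,985.00
Fee: $32,505.00 + $22,657.50 + $26,460.00 + $146,985.00 = $228,607.50
$228,607.50 is under the $357,500 cap.

$228,607.50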